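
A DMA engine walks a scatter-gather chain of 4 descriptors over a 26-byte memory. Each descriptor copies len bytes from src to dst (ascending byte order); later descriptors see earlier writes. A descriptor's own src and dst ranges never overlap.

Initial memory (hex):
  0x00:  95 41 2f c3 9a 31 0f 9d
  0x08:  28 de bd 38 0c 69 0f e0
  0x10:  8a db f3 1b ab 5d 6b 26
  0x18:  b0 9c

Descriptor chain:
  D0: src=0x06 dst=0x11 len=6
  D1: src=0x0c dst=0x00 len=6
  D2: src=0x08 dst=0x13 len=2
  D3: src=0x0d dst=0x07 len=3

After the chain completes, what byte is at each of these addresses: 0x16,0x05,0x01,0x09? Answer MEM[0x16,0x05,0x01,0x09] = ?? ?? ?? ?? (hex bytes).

MEM[0x16,0x05,0x01,0x09] = 38 0f 69 e0

#0 dst[0x11+6] := {0x0f,0x9d,0x28,0xde,0xbd,0x38}
#1 dst[0x00+6] := {0x0c,0x69,0x0f,0xe0,0x8a,0x0f}
#2 dst[0x13+2] := {0x28,0xde}
#3 dst[0x07+3] := {0x69,0x0f,0xe0}
query mem[0x16]=0x38, mem[0x05]=0x0f, mem[0x01]=0x69, mem[0x09]=0xe0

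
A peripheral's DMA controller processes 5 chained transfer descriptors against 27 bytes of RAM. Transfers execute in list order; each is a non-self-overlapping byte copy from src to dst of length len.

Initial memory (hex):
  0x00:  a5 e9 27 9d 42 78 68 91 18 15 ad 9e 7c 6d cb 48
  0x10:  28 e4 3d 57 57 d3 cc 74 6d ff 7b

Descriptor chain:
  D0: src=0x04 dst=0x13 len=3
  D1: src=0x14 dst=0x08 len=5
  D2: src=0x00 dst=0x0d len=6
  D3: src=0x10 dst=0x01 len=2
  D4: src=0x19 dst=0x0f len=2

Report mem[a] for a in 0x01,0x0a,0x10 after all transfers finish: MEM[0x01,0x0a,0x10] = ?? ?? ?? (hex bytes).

#0 dst[0x13+3] := {0x42,0x78,0x68}
#1 dst[0x08+5] := {0x78,0x68,0xcc,0x74,0x6d}
#2 dst[0x0d+6] := {0xa5,0xe9,0x27,0x9d,0x42,0x78}
#3 dst[0x01+2] := {0x9d,0x42}
#4 dst[0x0f+2] := {0xff,0x7b}
query mem[0x01]=0x9d, mem[0x0a]=0xcc, mem[0x10]=0x7b

MEM[0x01,0x0a,0x10] = 9d cc 7b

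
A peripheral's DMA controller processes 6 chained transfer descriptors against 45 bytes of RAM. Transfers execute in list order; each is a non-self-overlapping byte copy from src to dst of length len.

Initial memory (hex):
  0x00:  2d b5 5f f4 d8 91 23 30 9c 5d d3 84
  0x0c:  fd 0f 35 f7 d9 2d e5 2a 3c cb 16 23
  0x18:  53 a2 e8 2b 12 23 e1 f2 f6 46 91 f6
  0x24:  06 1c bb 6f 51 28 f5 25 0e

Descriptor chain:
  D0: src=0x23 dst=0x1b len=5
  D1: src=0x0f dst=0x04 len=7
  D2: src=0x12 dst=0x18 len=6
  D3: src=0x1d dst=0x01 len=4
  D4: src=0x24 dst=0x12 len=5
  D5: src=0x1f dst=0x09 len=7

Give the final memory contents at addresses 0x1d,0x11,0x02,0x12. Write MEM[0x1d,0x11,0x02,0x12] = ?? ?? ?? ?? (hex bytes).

#0 dst[0x1b+5] := {0xf6,0x06,0x1c,0xbb,0x6f}
#1 dst[0x04+7] := {0xf7,0xd9,0x2d,0xe5,0x2a,0x3c,0xcb}
#2 dst[0x18+6] := {0xe5,0x2a,0x3c,0xcb,0x16,0x23}
#3 dst[0x01+4] := {0x23,0xbb,0x6f,0xf6}
#4 dst[0x12+5] := {0x06,0x1c,0xbb,0x6f,0x51}
#5 dst[0x09+7] := {0x6f,0xf6,0x46,0x91,0xf6,0x06,0x1c}
query mem[0x1d]=0x23, mem[0x11]=0x2d, mem[0x02]=0xbb, mem[0x12]=0x06

MEM[0x1d,0x11,0x02,0x12] = 23 2d bb 06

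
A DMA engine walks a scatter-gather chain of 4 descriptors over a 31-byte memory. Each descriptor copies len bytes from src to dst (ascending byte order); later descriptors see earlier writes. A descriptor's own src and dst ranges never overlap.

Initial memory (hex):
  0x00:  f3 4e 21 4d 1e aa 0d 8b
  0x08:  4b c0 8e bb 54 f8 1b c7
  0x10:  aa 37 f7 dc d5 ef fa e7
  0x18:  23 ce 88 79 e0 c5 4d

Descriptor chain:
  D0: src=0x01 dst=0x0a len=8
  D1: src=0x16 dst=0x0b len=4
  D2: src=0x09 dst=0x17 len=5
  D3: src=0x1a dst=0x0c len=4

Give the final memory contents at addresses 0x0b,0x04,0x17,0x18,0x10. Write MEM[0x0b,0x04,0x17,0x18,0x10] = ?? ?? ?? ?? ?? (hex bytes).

MEM[0x0b,0x04,0x17,0x18,0x10] = fa 1e c0 4e 8b

  after D0: wrote 8B at 0x0a = 4e214d1eaa0d8b4b
  after D1: wrote 4B at 0x0b = fae723ce
  after D2: wrote 5B at 0x17 = c04efae723
  after D3: wrote 4B at 0x0c = e723e0c5
query mem[0x0b]=0xfa, mem[0x04]=0x1e, mem[0x17]=0xc0, mem[0x18]=0x4e, mem[0x10]=0x8b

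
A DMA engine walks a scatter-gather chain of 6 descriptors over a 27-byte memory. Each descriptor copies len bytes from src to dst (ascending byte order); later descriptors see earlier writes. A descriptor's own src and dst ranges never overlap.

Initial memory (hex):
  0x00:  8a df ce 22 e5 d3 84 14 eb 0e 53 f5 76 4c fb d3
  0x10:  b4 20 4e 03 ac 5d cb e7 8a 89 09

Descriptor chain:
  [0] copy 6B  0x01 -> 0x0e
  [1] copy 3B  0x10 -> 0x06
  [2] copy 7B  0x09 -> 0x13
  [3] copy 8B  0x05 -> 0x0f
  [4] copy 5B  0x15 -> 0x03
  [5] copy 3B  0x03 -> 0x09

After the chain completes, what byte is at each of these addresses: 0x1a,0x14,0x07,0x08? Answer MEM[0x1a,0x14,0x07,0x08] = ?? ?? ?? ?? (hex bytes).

MEM[0x1a,0x14,0x07,0x08] = 09 53 ce d3

D0: mem[0x0e..0x13] <- [df ce 22 e5 d3 84]
D1: mem[0x06..0x08] <- [22 e5 d3]
D2: mem[0x13..0x19] <- [0e 53 f5 76 4c df ce]
D3: mem[0x0f..0x16] <- [d3 22 e5 d3 0e 53 f5 76]
D4: mem[0x03..0x07] <- [f5 76 4c df ce]
D5: mem[0x09..0x0b] <- [f5 76 4c]
query mem[0x1a]=0x09, mem[0x14]=0x53, mem[0x07]=0xce, mem[0x08]=0xd3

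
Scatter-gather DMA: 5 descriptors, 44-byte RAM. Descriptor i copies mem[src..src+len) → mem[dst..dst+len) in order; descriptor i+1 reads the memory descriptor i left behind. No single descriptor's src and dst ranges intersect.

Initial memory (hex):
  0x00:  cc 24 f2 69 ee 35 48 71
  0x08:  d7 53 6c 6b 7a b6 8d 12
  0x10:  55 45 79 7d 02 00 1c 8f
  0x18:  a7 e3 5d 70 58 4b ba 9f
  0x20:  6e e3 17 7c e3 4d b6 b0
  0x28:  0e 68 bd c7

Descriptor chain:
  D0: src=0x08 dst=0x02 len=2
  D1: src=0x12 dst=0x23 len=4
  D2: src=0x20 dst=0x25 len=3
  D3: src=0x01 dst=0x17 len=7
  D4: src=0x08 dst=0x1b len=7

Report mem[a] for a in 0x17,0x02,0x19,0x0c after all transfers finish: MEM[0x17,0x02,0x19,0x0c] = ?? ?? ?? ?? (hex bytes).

[0] 0x08->0x02 len=2 : d7 53
[1] 0x12->0x23 len=4 : 79 7d 02 00
[2] 0x20->0x25 len=3 : 6e e3 17
[3] 0x01->0x17 len=7 : 24 d7 53 ee 35 48 71
[4] 0x08->0x1b len=7 : d7 53 6c 6b 7a b6 8d
query mem[0x17]=0x24, mem[0x02]=0xd7, mem[0x19]=0x53, mem[0x0c]=0x7a

MEM[0x17,0x02,0x19,0x0c] = 24 d7 53 7a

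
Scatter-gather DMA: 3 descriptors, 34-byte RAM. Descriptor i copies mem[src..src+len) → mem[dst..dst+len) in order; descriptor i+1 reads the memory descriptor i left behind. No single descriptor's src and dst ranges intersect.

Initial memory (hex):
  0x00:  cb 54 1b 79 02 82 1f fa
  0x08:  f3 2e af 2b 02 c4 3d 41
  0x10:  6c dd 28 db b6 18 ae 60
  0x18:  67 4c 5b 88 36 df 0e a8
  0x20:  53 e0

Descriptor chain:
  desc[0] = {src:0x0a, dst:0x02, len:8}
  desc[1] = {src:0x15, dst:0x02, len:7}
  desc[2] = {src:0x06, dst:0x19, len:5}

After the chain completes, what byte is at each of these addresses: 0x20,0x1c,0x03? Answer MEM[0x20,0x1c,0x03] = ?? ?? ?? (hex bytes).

MEM[0x20,0x1c,0x03] = 53 dd ae

#0 dst[0x02+8] := {0xaf,0x2b,0x02,0xc4,0x3d,0x41,0x6c,0xdd}
#1 dst[0x02+7] := {0x18,0xae,0x60,0x67,0x4c,0x5b,0x88}
#2 dst[0x19+5] := {0x4c,0x5b,0x88,0xdd,0xaf}
query mem[0x20]=0x53, mem[0x1c]=0xdd, mem[0x03]=0xae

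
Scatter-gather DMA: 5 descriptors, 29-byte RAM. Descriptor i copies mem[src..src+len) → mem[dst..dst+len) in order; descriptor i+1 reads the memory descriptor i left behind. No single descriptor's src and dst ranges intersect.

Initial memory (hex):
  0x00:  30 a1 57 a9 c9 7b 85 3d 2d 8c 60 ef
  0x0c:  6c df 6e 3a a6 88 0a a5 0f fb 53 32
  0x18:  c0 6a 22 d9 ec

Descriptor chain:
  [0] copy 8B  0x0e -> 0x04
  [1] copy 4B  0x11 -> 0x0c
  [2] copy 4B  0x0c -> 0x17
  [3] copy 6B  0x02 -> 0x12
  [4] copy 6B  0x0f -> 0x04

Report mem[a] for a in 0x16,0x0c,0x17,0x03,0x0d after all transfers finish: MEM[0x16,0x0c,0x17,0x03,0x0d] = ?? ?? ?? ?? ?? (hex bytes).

D0: mem[0x04..0x0b] <- [6e 3a a6 88 0a a5 0f fb]
D1: mem[0x0c..0x0f] <- [88 0a a5 0f]
D2: mem[0x17..0x1a] <- [88 0a a5 0f]
D3: mem[0x12..0x17] <- [57 a9 6e 3a a6 88]
D4: mem[0x04..0x09] <- [0f a6 88 57 a9 6e]
query mem[0x16]=0xa6, mem[0x0c]=0x88, mem[0x17]=0x88, mem[0x03]=0xa9, mem[0x0d]=0x0a

MEM[0x16,0x0c,0x17,0x03,0x0d] = a6 88 88 a9 0a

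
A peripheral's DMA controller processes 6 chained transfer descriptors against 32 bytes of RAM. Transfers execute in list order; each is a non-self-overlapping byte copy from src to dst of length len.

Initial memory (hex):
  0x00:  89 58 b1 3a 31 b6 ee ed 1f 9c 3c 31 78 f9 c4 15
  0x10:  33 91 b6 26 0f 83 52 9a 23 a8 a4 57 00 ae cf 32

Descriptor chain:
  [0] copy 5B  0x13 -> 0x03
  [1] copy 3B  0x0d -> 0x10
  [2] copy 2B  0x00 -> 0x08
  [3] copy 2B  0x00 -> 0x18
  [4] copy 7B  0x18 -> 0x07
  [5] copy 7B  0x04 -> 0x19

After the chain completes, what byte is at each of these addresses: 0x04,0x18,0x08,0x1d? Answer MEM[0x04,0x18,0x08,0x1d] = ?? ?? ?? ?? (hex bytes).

MEM[0x04,0x18,0x08,0x1d] = 0f 89 58 58

[0] 0x13->0x03 len=5 : 26 0f 83 52 9a
[1] 0x0d->0x10 len=3 : f9 c4 15
[2] 0x00->0x08 len=2 : 89 58
[3] 0x00->0x18 len=2 : 89 58
[4] 0x18->0x07 len=7 : 89 58 a4 57 00 ae cf
[5] 0x04->0x19 len=7 : 0f 83 52 89 58 a4 57
query mem[0x04]=0x0f, mem[0x18]=0x89, mem[0x08]=0x58, mem[0x1d]=0x58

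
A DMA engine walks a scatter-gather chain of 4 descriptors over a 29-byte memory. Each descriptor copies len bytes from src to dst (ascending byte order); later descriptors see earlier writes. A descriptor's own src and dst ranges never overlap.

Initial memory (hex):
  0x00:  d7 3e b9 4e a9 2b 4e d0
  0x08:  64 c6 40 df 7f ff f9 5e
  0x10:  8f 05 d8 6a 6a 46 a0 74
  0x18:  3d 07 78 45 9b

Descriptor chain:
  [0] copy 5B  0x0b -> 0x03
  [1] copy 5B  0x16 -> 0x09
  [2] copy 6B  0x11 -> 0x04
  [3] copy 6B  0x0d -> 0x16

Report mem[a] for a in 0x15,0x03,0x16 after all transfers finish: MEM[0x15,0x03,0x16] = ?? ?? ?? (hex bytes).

  after D0: wrote 5B at 0x03 = df7ffff95e
  after D1: wrote 5B at 0x09 = a0743d0778
  after D2: wrote 6B at 0x04 = 05d86a6a46a0
  after D3: wrote 6B at 0x16 = 78f95e8f05d8
query mem[0x15]=0x46, mem[0x03]=0xdf, mem[0x16]=0x78

MEM[0x15,0x03,0x16] = 46 df 78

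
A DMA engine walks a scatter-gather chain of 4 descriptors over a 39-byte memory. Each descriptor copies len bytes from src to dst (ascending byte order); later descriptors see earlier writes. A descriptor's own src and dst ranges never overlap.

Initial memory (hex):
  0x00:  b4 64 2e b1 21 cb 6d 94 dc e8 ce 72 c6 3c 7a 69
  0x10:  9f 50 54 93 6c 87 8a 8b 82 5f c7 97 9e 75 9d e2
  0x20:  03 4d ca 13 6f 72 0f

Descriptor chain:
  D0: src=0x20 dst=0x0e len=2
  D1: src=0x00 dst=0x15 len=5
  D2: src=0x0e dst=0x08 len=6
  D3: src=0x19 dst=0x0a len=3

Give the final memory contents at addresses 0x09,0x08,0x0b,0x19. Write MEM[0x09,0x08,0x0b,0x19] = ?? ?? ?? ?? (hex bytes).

MEM[0x09,0x08,0x0b,0x19] = 4d 03 c7 21

  after D0: wrote 2B at 0x0e = 034d
  after D1: wrote 5B at 0x15 = b4642eb121
  after D2: wrote 6B at 0x08 = 034d9f505493
  after D3: wrote 3B at 0x0a = 21c797
query mem[0x09]=0x4d, mem[0x08]=0x03, mem[0x0b]=0xc7, mem[0x19]=0x21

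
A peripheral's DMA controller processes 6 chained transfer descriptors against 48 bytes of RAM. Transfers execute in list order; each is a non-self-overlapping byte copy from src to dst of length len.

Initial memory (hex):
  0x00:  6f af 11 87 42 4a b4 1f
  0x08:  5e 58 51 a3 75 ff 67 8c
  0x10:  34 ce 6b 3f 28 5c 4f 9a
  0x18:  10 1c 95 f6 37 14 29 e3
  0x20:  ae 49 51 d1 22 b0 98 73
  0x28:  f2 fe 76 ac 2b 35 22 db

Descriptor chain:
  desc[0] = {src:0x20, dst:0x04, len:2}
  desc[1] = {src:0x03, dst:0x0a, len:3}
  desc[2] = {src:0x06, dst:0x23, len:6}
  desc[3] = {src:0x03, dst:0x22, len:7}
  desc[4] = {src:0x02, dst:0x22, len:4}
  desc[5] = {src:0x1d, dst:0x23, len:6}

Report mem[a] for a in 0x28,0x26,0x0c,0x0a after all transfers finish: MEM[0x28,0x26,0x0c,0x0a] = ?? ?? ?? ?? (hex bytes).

MEM[0x28,0x26,0x0c,0x0a] = 11 ae 49 87

[0] 0x20->0x04 len=2 : ae 49
[1] 0x03->0x0a len=3 : 87 ae 49
[2] 0x06->0x23 len=6 : b4 1f 5e 58 87 ae
[3] 0x03->0x22 len=7 : 87 ae 49 b4 1f 5e 58
[4] 0x02->0x22 len=4 : 11 87 ae 49
[5] 0x1d->0x23 len=6 : 14 29 e3 ae 49 11
query mem[0x28]=0x11, mem[0x26]=0xae, mem[0x0c]=0x49, mem[0x0a]=0x87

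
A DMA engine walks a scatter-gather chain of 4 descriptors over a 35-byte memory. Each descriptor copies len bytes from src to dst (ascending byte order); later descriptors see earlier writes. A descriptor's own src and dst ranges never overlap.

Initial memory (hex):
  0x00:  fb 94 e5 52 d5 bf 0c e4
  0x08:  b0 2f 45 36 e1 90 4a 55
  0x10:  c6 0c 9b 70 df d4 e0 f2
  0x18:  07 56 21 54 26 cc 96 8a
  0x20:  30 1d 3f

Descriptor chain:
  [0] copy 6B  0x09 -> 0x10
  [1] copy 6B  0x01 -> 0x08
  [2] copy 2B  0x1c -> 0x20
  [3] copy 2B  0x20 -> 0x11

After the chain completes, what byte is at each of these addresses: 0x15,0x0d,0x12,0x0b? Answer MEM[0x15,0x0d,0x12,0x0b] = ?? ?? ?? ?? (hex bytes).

MEM[0x15,0x0d,0x12,0x0b] = 4a 0c cc d5

[0] 0x09->0x10 len=6 : 2f 45 36 e1 90 4a
[1] 0x01->0x08 len=6 : 94 e5 52 d5 bf 0c
[2] 0x1c->0x20 len=2 : 26 cc
[3] 0x20->0x11 len=2 : 26 cc
query mem[0x15]=0x4a, mem[0x0d]=0x0c, mem[0x12]=0xcc, mem[0x0b]=0xd5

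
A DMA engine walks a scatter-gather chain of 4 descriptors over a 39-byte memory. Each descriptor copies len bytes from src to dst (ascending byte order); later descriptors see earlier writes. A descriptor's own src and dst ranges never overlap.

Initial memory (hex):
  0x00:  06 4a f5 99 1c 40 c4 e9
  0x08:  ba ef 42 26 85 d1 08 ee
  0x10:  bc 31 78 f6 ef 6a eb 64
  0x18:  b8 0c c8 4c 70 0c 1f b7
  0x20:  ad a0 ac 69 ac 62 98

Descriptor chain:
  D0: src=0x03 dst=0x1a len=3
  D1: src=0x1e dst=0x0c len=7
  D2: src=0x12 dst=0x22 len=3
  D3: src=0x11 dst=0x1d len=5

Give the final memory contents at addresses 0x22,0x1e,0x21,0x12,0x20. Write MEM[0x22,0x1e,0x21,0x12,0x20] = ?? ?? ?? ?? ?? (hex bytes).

  after D0: wrote 3B at 0x1a = 991c40
  after D1: wrote 7B at 0x0c = 1fb7ada0ac69ac
  after D2: wrote 3B at 0x22 = acf6ef
  after D3: wrote 5B at 0x1d = 69acf6ef6a
query mem[0x22]=0xac, mem[0x1e]=0xac, mem[0x21]=0x6a, mem[0x12]=0xac, mem[0x20]=0xef

MEM[0x22,0x1e,0x21,0x12,0x20] = ac ac 6a ac ef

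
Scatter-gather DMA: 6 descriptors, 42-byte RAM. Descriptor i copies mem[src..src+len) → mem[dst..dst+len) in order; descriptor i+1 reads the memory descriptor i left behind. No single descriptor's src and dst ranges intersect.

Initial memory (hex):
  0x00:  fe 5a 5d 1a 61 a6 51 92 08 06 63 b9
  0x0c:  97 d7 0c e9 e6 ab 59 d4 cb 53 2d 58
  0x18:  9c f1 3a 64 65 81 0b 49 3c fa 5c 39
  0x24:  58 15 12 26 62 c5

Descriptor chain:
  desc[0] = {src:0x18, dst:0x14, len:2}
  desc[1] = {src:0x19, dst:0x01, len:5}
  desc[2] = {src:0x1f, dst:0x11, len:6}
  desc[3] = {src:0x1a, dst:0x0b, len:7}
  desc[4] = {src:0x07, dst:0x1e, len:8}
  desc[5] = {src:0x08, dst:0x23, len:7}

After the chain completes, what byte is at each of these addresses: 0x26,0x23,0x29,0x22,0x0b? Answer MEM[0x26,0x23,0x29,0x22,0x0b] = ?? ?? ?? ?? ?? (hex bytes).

D0: mem[0x14..0x15] <- [9c f1]
D1: mem[0x01..0x05] <- [f1 3a 64 65 81]
D2: mem[0x11..0x16] <- [49 3c fa 5c 39 58]
D3: mem[0x0b..0x11] <- [3a 64 65 81 0b 49 3c]
D4: mem[0x1e..0x25] <- [92 08 06 63 3a 64 65 81]
D5: mem[0x23..0x29] <- [08 06 63 3a 64 65 81]
query mem[0x26]=0x3a, mem[0x23]=0x08, mem[0x29]=0x81, mem[0x22]=0x3a, mem[0x0b]=0x3a

MEM[0x26,0x23,0x29,0x22,0x0b] = 3a 08 81 3a 3a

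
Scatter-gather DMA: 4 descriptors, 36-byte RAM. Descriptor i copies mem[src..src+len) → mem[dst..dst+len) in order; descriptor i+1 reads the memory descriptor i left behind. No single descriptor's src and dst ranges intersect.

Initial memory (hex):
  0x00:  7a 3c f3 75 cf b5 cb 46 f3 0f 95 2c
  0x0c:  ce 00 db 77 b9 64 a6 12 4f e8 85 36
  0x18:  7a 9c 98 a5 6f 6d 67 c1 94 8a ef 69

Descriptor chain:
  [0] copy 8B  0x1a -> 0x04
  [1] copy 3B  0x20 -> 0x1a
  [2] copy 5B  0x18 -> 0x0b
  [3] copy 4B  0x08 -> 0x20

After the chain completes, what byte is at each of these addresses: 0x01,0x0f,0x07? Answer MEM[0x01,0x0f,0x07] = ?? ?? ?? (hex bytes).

  after D0: wrote 8B at 0x04 = 98a56f6d67c1948a
  after D1: wrote 3B at 0x1a = 948aef
  after D2: wrote 5B at 0x0b = 7a9c948aef
  after D3: wrote 4B at 0x20 = 67c1947a
query mem[0x01]=0x3c, mem[0x0f]=0xef, mem[0x07]=0x6d

MEM[0x01,0x0f,0x07] = 3c ef 6d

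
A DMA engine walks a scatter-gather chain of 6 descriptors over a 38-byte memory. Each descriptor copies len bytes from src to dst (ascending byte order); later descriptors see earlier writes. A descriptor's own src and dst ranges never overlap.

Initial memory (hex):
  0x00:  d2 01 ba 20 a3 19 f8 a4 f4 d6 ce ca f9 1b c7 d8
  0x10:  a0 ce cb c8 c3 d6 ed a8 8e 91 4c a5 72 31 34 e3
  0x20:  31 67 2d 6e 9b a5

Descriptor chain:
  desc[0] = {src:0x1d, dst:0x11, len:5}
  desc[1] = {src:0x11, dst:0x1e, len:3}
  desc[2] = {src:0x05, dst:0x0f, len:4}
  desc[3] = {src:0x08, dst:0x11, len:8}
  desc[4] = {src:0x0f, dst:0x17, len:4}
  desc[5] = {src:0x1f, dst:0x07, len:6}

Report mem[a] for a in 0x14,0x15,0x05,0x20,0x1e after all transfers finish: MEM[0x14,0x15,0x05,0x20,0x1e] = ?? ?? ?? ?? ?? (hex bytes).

MEM[0x14,0x15,0x05,0x20,0x1e] = ca f9 19 e3 31

[0] 0x1d->0x11 len=5 : 31 34 e3 31 67
[1] 0x11->0x1e len=3 : 31 34 e3
[2] 0x05->0x0f len=4 : 19 f8 a4 f4
[3] 0x08->0x11 len=8 : f4 d6 ce ca f9 1b c7 19
[4] 0x0f->0x17 len=4 : 19 f8 f4 d6
[5] 0x1f->0x07 len=6 : 34 e3 67 2d 6e 9b
query mem[0x14]=0xca, mem[0x15]=0xf9, mem[0x05]=0x19, mem[0x20]=0xe3, mem[0x1e]=0x31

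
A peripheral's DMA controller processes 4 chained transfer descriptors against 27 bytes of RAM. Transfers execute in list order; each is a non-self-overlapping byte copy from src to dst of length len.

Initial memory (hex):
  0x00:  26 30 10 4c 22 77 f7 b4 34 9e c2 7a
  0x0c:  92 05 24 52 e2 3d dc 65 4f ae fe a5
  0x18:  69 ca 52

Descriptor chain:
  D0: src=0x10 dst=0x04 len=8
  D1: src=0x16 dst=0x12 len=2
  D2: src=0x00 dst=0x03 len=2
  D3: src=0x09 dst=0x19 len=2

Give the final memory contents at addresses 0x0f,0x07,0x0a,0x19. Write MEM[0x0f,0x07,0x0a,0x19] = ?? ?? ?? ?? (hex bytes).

  after D0: wrote 8B at 0x04 = e23ddc654faefea5
  after D1: wrote 2B at 0x12 = fea5
  after D2: wrote 2B at 0x03 = 2630
  after D3: wrote 2B at 0x19 = aefe
query mem[0x0f]=0x52, mem[0x07]=0x65, mem[0x0a]=0xfe, mem[0x19]=0xae

MEM[0x0f,0x07,0x0a,0x19] = 52 65 fe ae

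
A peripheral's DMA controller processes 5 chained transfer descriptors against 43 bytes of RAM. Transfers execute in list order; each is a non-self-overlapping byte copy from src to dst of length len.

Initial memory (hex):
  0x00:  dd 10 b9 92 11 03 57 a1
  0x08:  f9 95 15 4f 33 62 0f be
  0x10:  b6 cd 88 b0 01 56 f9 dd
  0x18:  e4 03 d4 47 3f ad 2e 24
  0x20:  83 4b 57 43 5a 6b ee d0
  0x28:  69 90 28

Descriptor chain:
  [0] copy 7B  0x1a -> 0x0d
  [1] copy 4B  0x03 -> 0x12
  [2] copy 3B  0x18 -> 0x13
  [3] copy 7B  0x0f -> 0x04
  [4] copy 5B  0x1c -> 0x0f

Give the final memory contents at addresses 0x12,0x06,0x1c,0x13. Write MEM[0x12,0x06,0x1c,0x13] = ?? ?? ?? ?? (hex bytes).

#0 dst[0x0d+7] := {0xd4,0x47,0x3f,0xad,0x2e,0x24,0x83}
#1 dst[0x12+4] := {0x92,0x11,0x03,0x57}
#2 dst[0x13+3] := {0xe4,0x03,0xd4}
#3 dst[0x04+7] := {0x3f,0xad,0x2e,0x92,0xe4,0x03,0xd4}
#4 dst[0x0f+5] := {0x3f,0xad,0x2e,0x24,0x83}
query mem[0x12]=0x24, mem[0x06]=0x2e, mem[0x1c]=0x3f, mem[0x13]=0x83

MEM[0x12,0x06,0x1c,0x13] = 24 2e 3f 83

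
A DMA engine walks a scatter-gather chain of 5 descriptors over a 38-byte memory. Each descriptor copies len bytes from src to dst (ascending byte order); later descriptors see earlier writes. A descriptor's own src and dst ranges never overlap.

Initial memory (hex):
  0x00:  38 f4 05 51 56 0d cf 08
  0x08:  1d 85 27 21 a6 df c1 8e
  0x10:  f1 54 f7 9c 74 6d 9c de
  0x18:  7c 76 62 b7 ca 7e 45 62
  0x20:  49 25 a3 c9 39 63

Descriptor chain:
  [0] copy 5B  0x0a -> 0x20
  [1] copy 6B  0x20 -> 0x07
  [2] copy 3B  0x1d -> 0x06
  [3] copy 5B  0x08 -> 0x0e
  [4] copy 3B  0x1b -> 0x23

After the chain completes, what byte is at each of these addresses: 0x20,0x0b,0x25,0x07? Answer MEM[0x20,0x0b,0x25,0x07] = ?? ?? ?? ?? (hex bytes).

MEM[0x20,0x0b,0x25,0x07] = 27 c1 7e 45

#0 dst[0x20+5] := {0x27,0x21,0xa6,0xdf,0xc1}
#1 dst[0x07+6] := {0x27,0x21,0xa6,0xdf,0xc1,0x63}
#2 dst[0x06+3] := {0x7e,0x45,0x62}
#3 dst[0x0e+5] := {0x62,0xa6,0xdf,0xc1,0x63}
#4 dst[0x23+3] := {0xb7,0xca,0x7e}
query mem[0x20]=0x27, mem[0x0b]=0xc1, mem[0x25]=0x7e, mem[0x07]=0x45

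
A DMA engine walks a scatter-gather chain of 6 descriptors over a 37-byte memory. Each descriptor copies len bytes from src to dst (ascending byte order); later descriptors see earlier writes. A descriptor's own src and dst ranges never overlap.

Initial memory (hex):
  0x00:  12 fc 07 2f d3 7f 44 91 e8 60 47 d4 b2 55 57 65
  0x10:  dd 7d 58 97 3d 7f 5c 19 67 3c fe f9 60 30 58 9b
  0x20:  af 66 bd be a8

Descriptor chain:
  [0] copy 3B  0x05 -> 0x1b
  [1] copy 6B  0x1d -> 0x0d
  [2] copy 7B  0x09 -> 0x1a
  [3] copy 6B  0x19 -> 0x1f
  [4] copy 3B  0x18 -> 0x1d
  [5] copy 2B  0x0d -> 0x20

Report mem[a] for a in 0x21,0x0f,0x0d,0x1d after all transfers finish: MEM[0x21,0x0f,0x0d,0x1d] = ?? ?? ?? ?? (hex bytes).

[0] 0x05->0x1b len=3 : 7f 44 91
[1] 0x1d->0x0d len=6 : 91 58 9b af 66 bd
[2] 0x09->0x1a len=7 : 60 47 d4 b2 91 58 9b
[3] 0x19->0x1f len=6 : 3c 60 47 d4 b2 91
[4] 0x18->0x1d len=3 : 67 3c 60
[5] 0x0d->0x20 len=2 : 91 58
query mem[0x21]=0x58, mem[0x0f]=0x9b, mem[0x0d]=0x91, mem[0x1d]=0x67

MEM[0x21,0x0f,0x0d,0x1d] = 58 9b 91 67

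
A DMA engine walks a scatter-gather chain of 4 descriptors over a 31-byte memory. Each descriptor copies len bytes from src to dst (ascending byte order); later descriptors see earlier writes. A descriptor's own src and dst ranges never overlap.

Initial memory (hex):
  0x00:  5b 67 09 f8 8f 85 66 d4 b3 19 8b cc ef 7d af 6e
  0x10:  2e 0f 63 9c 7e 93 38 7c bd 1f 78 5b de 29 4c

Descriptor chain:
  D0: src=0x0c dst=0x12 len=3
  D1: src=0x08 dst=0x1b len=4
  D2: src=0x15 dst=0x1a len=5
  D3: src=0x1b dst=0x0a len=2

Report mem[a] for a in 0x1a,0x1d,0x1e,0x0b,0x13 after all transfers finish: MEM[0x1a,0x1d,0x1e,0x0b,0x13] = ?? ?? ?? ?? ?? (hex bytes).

MEM[0x1a,0x1d,0x1e,0x0b,0x13] = 93 bd 1f 7c 7d

[0] 0x0c->0x12 len=3 : ef 7d af
[1] 0x08->0x1b len=4 : b3 19 8b cc
[2] 0x15->0x1a len=5 : 93 38 7c bd 1f
[3] 0x1b->0x0a len=2 : 38 7c
query mem[0x1a]=0x93, mem[0x1d]=0xbd, mem[0x1e]=0x1f, mem[0x0b]=0x7c, mem[0x13]=0x7d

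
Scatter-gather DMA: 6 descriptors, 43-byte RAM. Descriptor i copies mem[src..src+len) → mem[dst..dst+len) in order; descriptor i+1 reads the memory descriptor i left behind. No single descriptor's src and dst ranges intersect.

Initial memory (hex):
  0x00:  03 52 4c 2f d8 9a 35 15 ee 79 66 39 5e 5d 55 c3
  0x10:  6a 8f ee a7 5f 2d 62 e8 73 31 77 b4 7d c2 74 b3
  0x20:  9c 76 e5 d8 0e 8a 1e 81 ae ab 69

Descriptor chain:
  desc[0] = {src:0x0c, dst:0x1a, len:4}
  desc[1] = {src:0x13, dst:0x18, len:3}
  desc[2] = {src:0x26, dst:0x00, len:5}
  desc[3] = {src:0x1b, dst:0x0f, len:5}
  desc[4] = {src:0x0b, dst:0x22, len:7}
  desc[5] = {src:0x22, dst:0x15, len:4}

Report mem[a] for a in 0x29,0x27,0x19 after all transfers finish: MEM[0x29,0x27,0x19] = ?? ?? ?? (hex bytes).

  after D0: wrote 4B at 0x1a = 5e5d55c3
  after D1: wrote 3B at 0x18 = a75f2d
  after D2: wrote 5B at 0x00 = 1e81aeab69
  after D3: wrote 5B at 0x0f = 5d55c374b3
  after D4: wrote 7B at 0x22 = 395e5d555d55c3
  after D5: wrote 4B at 0x15 = 395e5d55
query mem[0x29]=0xab, mem[0x27]=0x55, mem[0x19]=0x5f

MEM[0x29,0x27,0x19] = ab 55 5f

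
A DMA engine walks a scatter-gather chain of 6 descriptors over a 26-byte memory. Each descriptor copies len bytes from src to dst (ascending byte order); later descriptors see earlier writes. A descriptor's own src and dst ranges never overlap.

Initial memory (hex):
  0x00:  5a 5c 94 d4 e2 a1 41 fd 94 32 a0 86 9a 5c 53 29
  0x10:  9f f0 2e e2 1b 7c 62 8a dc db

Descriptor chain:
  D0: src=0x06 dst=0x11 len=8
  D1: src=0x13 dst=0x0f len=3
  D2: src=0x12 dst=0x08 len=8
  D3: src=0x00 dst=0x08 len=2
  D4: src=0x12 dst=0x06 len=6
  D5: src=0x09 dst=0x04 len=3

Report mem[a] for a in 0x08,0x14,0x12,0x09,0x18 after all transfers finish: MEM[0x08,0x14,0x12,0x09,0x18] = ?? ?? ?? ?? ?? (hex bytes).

MEM[0x08,0x14,0x12,0x09,0x18] = 32 32 fd a0 5c

[0] 0x06->0x11 len=8 : 41 fd 94 32 a0 86 9a 5c
[1] 0x13->0x0f len=3 : 94 32 a0
[2] 0x12->0x08 len=8 : fd 94 32 a0 86 9a 5c db
[3] 0x00->0x08 len=2 : 5a 5c
[4] 0x12->0x06 len=6 : fd 94 32 a0 86 9a
[5] 0x09->0x04 len=3 : a0 86 9a
query mem[0x08]=0x32, mem[0x14]=0x32, mem[0x12]=0xfd, mem[0x09]=0xa0, mem[0x18]=0x5c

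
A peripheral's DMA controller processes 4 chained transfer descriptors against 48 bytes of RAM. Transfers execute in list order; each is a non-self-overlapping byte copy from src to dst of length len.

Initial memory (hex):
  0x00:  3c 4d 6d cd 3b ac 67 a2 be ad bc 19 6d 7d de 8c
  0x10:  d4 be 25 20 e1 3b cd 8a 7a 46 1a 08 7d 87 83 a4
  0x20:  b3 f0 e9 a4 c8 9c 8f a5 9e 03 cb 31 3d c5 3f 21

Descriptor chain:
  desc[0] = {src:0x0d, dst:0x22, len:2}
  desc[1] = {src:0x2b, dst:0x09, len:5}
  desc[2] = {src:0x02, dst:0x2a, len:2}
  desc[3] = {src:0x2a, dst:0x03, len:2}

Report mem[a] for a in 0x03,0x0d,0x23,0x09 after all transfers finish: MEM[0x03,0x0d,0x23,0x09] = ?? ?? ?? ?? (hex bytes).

MEM[0x03,0x0d,0x23,0x09] = 6d 21 de 31

  after D0: wrote 2B at 0x22 = 7dde
  after D1: wrote 5B at 0x09 = 313dc53f21
  after D2: wrote 2B at 0x2a = 6dcd
  after D3: wrote 2B at 0x03 = 6dcd
query mem[0x03]=0x6d, mem[0x0d]=0x21, mem[0x23]=0xde, mem[0x09]=0x31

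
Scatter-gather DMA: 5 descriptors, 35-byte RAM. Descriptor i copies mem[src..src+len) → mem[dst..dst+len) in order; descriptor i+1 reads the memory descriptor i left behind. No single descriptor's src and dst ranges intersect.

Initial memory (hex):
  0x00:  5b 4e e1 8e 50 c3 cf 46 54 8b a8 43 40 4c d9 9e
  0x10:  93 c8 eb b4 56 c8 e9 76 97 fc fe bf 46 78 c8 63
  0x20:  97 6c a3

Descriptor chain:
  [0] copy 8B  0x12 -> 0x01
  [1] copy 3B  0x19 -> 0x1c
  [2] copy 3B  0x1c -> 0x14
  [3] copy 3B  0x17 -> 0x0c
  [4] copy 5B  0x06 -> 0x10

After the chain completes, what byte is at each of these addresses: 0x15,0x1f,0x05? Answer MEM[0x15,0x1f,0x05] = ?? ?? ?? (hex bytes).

D0: mem[0x01..0x08] <- [eb b4 56 c8 e9 76 97 fc]
D1: mem[0x1c..0x1e] <- [fc fe bf]
D2: mem[0x14..0x16] <- [fc fe bf]
D3: mem[0x0c..0x0e] <- [76 97 fc]
D4: mem[0x10..0x14] <- [76 97 fc 8b a8]
query mem[0x15]=0xfe, mem[0x1f]=0x63, mem[0x05]=0xe9

MEM[0x15,0x1f,0x05] = fe 63 e9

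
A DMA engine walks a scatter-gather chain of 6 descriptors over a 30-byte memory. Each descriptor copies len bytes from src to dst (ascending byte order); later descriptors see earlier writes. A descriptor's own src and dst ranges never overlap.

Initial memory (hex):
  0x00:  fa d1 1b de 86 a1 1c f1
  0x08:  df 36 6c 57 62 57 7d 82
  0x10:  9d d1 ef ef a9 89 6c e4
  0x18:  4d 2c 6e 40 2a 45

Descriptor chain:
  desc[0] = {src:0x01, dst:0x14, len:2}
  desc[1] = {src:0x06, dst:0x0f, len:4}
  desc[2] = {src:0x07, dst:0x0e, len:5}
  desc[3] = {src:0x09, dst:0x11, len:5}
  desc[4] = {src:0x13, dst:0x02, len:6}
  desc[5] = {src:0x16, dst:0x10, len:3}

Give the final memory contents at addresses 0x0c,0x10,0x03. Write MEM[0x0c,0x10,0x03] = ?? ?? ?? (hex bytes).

MEM[0x0c,0x10,0x03] = 62 6c 62

D0: mem[0x14..0x15] <- [d1 1b]
D1: mem[0x0f..0x12] <- [1c f1 df 36]
D2: mem[0x0e..0x12] <- [f1 df 36 6c 57]
D3: mem[0x11..0x15] <- [36 6c 57 62 57]
D4: mem[0x02..0x07] <- [57 62 57 6c e4 4d]
D5: mem[0x10..0x12] <- [6c e4 4d]
query mem[0x0c]=0x62, mem[0x10]=0x6c, mem[0x03]=0x62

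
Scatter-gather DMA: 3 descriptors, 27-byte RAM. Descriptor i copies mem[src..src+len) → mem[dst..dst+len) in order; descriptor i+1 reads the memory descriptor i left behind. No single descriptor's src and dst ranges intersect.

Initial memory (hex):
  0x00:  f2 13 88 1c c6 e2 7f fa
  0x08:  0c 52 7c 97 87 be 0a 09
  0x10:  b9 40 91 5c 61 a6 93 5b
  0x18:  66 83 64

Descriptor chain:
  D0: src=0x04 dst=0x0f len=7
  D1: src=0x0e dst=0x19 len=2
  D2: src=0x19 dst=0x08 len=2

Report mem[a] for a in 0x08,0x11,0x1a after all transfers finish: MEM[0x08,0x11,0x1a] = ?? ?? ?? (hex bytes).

  after D0: wrote 7B at 0x0f = c6e27ffa0c527c
  after D1: wrote 2B at 0x19 = 0ac6
  after D2: wrote 2B at 0x08 = 0ac6
query mem[0x08]=0x0a, mem[0x11]=0x7f, mem[0x1a]=0xc6

MEM[0x08,0x11,0x1a] = 0a 7f c6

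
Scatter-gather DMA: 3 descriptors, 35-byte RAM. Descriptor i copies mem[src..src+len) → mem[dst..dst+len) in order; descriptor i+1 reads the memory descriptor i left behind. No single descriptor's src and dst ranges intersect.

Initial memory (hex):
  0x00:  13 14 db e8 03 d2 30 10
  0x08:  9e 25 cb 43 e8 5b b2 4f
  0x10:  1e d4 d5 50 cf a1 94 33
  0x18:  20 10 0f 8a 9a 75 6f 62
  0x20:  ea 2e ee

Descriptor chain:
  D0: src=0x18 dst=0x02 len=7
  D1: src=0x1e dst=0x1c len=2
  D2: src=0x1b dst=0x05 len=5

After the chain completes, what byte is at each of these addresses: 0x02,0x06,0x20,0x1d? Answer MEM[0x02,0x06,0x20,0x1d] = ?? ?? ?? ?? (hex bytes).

MEM[0x02,0x06,0x20,0x1d] = 20 6f ea 62

  after D0: wrote 7B at 0x02 = 20100f8a9a756f
  after D1: wrote 2B at 0x1c = 6f62
  after D2: wrote 5B at 0x05 = 8a6f626f62
query mem[0x02]=0x20, mem[0x06]=0x6f, mem[0x20]=0xea, mem[0x1d]=0x62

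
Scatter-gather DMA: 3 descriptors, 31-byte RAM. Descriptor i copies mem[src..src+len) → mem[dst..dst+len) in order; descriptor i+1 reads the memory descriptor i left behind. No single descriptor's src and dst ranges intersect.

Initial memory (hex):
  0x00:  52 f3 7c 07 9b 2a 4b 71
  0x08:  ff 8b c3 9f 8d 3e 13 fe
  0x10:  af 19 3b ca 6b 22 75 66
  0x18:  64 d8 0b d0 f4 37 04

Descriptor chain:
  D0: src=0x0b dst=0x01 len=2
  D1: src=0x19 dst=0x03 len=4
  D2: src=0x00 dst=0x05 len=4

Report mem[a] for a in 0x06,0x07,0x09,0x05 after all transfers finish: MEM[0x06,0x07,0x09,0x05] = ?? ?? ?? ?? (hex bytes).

  after D0: wrote 2B at 0x01 = 9f8d
  after D1: wrote 4B at 0x03 = d80bd0f4
  after D2: wrote 4B at 0x05 = 529f8dd8
query mem[0x06]=0x9f, mem[0x07]=0x8d, mem[0x09]=0x8b, mem[0x05]=0x52

MEM[0x06,0x07,0x09,0x05] = 9f 8d 8b 52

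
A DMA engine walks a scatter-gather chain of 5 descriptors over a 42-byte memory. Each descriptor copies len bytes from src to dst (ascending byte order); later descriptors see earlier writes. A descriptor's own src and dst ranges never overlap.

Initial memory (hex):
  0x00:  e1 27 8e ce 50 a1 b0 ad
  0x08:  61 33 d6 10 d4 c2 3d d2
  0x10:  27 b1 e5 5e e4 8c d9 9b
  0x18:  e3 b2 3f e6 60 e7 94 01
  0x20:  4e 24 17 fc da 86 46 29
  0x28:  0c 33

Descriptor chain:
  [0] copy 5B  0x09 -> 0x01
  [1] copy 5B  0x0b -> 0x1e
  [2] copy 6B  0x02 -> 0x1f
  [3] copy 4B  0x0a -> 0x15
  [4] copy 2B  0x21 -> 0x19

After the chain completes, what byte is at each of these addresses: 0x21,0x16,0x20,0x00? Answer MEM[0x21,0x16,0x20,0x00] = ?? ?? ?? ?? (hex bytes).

D0: mem[0x01..0x05] <- [33 d6 10 d4 c2]
D1: mem[0x1e..0x22] <- [10 d4 c2 3d d2]
D2: mem[0x1f..0x24] <- [d6 10 d4 c2 b0 ad]
D3: mem[0x15..0x18] <- [d6 10 d4 c2]
D4: mem[0x19..0x1a] <- [d4 c2]
query mem[0x21]=0xd4, mem[0x16]=0x10, mem[0x20]=0x10, mem[0x00]=0xe1

MEM[0x21,0x16,0x20,0x00] = d4 10 10 e1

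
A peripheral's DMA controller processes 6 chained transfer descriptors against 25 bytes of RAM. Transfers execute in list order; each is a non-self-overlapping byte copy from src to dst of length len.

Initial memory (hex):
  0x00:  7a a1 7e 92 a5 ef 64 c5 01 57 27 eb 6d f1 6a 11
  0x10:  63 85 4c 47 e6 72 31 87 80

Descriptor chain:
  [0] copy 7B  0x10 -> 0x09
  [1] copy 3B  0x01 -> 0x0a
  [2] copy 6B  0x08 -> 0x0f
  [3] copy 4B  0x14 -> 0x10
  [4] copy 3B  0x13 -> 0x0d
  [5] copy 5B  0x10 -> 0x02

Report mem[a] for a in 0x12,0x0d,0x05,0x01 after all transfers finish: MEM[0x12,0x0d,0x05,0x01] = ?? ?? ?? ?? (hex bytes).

D0: mem[0x09..0x0f] <- [63 85 4c 47 e6 72 31]
D1: mem[0x0a..0x0c] <- [a1 7e 92]
D2: mem[0x0f..0x14] <- [01 63 a1 7e 92 e6]
D3: mem[0x10..0x13] <- [e6 72 31 87]
D4: mem[0x0d..0x0f] <- [87 e6 72]
D5: mem[0x02..0x06] <- [e6 72 31 87 e6]
query mem[0x12]=0x31, mem[0x0d]=0x87, mem[0x05]=0x87, mem[0x01]=0xa1

MEM[0x12,0x0d,0x05,0x01] = 31 87 87 a1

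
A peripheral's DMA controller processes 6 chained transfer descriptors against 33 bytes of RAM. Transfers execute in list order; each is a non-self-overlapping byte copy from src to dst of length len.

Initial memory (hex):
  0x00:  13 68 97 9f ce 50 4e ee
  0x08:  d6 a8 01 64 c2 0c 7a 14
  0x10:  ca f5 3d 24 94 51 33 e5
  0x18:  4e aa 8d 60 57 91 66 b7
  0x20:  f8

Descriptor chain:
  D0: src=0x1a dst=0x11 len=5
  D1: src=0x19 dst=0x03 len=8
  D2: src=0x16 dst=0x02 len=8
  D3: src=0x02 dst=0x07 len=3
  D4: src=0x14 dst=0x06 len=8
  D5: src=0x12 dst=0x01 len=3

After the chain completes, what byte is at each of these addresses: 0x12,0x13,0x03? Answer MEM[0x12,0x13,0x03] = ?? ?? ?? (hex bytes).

[0] 0x1a->0x11 len=5 : 8d 60 57 91 66
[1] 0x19->0x03 len=8 : aa 8d 60 57 91 66 b7 f8
[2] 0x16->0x02 len=8 : 33 e5 4e aa 8d 60 57 91
[3] 0x02->0x07 len=3 : 33 e5 4e
[4] 0x14->0x06 len=8 : 91 66 33 e5 4e aa 8d 60
[5] 0x12->0x01 len=3 : 60 57 91
query mem[0x12]=0x60, mem[0x13]=0x57, mem[0x03]=0x91

MEM[0x12,0x13,0x03] = 60 57 91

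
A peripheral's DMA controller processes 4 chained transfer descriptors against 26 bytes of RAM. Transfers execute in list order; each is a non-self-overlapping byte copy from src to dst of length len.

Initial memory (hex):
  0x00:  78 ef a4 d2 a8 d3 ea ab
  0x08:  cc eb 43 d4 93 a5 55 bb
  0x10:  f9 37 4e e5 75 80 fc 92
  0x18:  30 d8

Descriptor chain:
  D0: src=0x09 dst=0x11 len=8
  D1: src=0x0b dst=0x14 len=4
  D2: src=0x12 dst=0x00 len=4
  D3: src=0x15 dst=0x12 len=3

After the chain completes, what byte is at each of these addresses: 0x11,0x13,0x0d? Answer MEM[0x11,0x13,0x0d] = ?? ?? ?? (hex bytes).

MEM[0x11,0x13,0x0d] = eb a5 a5

[0] 0x09->0x11 len=8 : eb 43 d4 93 a5 55 bb f9
[1] 0x0b->0x14 len=4 : d4 93 a5 55
[2] 0x12->0x00 len=4 : 43 d4 d4 93
[3] 0x15->0x12 len=3 : 93 a5 55
query mem[0x11]=0xeb, mem[0x13]=0xa5, mem[0x0d]=0xa5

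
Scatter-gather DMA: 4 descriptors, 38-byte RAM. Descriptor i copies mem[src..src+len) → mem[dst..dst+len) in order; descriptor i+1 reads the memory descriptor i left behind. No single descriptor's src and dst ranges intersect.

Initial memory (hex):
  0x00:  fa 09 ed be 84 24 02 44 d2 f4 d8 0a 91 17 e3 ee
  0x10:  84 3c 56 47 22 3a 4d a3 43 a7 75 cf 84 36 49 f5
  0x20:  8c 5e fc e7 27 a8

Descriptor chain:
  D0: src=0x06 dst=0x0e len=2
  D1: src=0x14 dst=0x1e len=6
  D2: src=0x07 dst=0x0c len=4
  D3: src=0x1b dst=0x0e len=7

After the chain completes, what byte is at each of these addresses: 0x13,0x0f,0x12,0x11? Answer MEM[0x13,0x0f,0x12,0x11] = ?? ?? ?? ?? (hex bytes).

#0 dst[0x0e+2] := {0x02,0x44}
#1 dst[0x1e+6] := {0x22,0x3a,0x4d,0xa3,0x43,0xa7}
#2 dst[0x0c+4] := {0x44,0xd2,0xf4,0xd8}
#3 dst[0x0e+7] := {0xcf,0x84,0x36,0x22,0x3a,0x4d,0xa3}
query mem[0x13]=0x4d, mem[0x0f]=0x84, mem[0x12]=0x3a, mem[0x11]=0x22

MEM[0x13,0x0f,0x12,0x11] = 4d 84 3a 22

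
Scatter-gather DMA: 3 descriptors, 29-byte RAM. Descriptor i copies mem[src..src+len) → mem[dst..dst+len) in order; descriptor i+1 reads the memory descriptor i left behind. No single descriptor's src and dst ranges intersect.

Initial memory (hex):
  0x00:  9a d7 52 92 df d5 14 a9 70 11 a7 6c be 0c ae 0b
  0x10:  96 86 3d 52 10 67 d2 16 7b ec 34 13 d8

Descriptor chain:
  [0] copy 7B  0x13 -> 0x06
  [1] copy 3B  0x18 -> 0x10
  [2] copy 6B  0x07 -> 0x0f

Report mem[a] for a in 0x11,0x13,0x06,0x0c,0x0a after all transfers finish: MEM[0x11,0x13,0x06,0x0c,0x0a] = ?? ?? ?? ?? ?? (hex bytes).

MEM[0x11,0x13,0x06,0x0c,0x0a] = d2 7b 52 ec 16

  after D0: wrote 7B at 0x06 = 521067d2167bec
  after D1: wrote 3B at 0x10 = 7bec34
  after D2: wrote 6B at 0x0f = 1067d2167bec
query mem[0x11]=0xd2, mem[0x13]=0x7b, mem[0x06]=0x52, mem[0x0c]=0xec, mem[0x0a]=0x16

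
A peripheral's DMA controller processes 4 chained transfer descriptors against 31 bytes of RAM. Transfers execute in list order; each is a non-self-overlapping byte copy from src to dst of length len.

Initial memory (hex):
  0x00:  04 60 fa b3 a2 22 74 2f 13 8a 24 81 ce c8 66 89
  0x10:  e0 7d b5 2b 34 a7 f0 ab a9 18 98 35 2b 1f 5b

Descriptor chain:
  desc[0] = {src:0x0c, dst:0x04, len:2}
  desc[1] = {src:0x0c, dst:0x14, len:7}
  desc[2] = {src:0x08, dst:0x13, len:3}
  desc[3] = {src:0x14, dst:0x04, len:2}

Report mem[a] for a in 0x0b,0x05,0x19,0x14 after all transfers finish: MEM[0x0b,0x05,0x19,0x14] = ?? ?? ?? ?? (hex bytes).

MEM[0x0b,0x05,0x19,0x14] = 81 24 7d 8a

  after D0: wrote 2B at 0x04 = cec8
  after D1: wrote 7B at 0x14 = cec86689e07db5
  after D2: wrote 3B at 0x13 = 138a24
  after D3: wrote 2B at 0x04 = 8a24
query mem[0x0b]=0x81, mem[0x05]=0x24, mem[0x19]=0x7d, mem[0x14]=0x8a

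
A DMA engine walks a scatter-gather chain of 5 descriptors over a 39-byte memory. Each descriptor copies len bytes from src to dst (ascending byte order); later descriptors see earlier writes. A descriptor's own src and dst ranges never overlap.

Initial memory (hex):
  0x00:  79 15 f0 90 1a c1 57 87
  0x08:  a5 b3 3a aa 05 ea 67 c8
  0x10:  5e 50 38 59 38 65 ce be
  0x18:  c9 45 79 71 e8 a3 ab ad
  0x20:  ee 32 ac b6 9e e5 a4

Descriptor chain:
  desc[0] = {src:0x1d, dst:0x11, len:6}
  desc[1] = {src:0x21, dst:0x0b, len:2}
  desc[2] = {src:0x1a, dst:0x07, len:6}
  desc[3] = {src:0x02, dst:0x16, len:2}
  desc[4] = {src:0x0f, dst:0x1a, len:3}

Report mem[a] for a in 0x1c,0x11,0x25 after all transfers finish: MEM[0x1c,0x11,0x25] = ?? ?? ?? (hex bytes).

MEM[0x1c,0x11,0x25] = a3 a3 e5

D0: mem[0x11..0x16] <- [a3 ab ad ee 32 ac]
D1: mem[0x0b..0x0c] <- [32 ac]
D2: mem[0x07..0x0c] <- [79 71 e8 a3 ab ad]
D3: mem[0x16..0x17] <- [f0 90]
D4: mem[0x1a..0x1c] <- [c8 5e a3]
query mem[0x1c]=0xa3, mem[0x11]=0xa3, mem[0x25]=0xe5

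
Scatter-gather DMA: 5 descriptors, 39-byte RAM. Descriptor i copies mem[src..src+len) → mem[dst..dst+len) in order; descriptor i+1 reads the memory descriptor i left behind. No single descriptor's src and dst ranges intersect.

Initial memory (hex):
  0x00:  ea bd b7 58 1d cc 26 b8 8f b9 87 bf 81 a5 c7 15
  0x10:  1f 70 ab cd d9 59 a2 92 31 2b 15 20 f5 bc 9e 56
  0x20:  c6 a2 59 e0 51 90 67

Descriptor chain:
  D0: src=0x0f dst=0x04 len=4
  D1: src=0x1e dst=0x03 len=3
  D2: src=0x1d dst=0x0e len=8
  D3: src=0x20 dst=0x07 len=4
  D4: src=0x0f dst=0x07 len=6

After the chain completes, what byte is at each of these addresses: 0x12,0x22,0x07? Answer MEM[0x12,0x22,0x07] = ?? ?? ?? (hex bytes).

MEM[0x12,0x22,0x07] = a2 59 9e

D0: mem[0x04..0x07] <- [15 1f 70 ab]
D1: mem[0x03..0x05] <- [9e 56 c6]
D2: mem[0x0e..0x15] <- [bc 9e 56 c6 a2 59 e0 51]
D3: mem[0x07..0x0a] <- [c6 a2 59 e0]
D4: mem[0x07..0x0c] <- [9e 56 c6 a2 59 e0]
query mem[0x12]=0xa2, mem[0x22]=0x59, mem[0x07]=0x9e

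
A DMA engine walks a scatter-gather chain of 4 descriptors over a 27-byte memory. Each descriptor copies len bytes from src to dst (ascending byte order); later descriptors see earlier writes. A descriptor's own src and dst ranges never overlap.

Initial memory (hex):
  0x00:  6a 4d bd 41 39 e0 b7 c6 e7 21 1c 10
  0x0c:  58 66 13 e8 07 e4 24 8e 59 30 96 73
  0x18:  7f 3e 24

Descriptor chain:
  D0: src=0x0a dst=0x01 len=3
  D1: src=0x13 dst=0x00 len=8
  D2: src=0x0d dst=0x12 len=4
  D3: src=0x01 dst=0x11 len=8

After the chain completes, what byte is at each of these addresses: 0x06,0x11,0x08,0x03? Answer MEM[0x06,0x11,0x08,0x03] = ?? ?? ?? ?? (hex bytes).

D0: mem[0x01..0x03] <- [1c 10 58]
D1: mem[0x00..0x07] <- [8e 59 30 96 73 7f 3e 24]
D2: mem[0x12..0x15] <- [66 13 e8 07]
D3: mem[0x11..0x18] <- [59 30 96 73 7f 3e 24 e7]
query mem[0x06]=0x3e, mem[0x11]=0x59, mem[0x08]=0xe7, mem[0x03]=0x96

MEM[0x06,0x11,0x08,0x03] = 3e 59 e7 96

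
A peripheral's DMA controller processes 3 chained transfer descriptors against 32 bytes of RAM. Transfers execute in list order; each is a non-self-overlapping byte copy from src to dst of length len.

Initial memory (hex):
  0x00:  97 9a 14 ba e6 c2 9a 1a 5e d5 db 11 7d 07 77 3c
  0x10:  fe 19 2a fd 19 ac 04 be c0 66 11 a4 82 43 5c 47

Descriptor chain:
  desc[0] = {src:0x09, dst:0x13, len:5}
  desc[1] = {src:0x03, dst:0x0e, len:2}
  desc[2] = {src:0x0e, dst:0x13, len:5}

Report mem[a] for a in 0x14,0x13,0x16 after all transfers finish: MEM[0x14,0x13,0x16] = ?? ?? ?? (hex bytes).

[0] 0x09->0x13 len=5 : d5 db 11 7d 07
[1] 0x03->0x0e len=2 : ba e6
[2] 0x0e->0x13 len=5 : ba e6 fe 19 2a
query mem[0x14]=0xe6, mem[0x13]=0xba, mem[0x16]=0x19

MEM[0x14,0x13,0x16] = e6 ba 19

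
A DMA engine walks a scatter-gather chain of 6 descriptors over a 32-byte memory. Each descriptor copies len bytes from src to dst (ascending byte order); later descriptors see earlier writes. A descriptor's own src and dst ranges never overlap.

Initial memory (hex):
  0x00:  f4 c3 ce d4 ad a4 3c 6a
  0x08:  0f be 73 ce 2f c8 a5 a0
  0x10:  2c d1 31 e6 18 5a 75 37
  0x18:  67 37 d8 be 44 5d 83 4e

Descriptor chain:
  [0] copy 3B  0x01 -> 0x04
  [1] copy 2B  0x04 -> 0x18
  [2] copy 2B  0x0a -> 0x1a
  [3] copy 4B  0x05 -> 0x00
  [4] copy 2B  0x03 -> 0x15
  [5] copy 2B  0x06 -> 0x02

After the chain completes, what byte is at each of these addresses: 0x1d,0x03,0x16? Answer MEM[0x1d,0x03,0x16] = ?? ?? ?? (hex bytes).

D0: mem[0x04..0x06] <- [c3 ce d4]
D1: mem[0x18..0x19] <- [c3 ce]
D2: mem[0x1a..0x1b] <- [73 ce]
D3: mem[0x00..0x03] <- [ce d4 6a 0f]
D4: mem[0x15..0x16] <- [0f c3]
D5: mem[0x02..0x03] <- [d4 6a]
query mem[0x1d]=0x5d, mem[0x03]=0x6a, mem[0x16]=0xc3

MEM[0x1d,0x03,0x16] = 5d 6a c3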